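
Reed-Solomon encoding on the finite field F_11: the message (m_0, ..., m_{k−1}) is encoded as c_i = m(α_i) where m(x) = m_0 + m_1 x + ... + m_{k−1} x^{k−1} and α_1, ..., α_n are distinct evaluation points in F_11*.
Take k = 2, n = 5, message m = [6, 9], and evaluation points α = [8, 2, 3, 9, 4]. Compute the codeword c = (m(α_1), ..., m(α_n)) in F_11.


c = [1, 2, 0, 10, 9]

Message polynomial: m(x) = 6 + 9·x (mod 11).
For each evaluation point α_i, compute m(α_i) mod 11:
  α_1 = 8: Horner steps 9 → 1, so m(8) = 1.
  α_2 = 2: Horner steps 9 → 2, so m(2) = 2.
  α_3 = 3: Horner steps 9 → 0, so m(3) = 0.
  α_4 = 9: Horner steps 9 → 10, so m(9) = 10.
  α_5 = 4: Horner steps 9 → 9, so m(4) = 9.
Codeword c = [1, 2, 0, 10, 9] ∈ F_11^5.


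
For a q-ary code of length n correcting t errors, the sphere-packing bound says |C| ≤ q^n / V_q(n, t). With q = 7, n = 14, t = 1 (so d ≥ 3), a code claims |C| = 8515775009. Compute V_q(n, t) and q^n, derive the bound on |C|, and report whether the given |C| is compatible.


V_q(n, t) = 85, q^n = 678223072849, Hamming bound = 7979094974, |C| = 8515775009 > bound (violated).

Step 1: Compute V_q(n, t) = Σ_{j=0}^1 C(n, j) (q−1)^j.
  j = 0: C(14,0)·(6)^0 = 1·1 = 1.
  j = 1: C(14,1)·(6)^1 = 14·6 = 84.
  V_q(n, t) = 1 + 84 = 85.
Step 2: q^n = 7^14 = 678223072849.
Step 3: Hamming bound ⌊q^n / V_q(n,t)⌋ = ⌊678223072849/85⌋ = 7979094974.
Step 4: Compare |C| = 8515775009 to 7979094974: violated.
The claimed |C| lies above the Hamming bound, so no 7-ary code of length 14 with d ≥ 3 can have 8515775009 codewords.


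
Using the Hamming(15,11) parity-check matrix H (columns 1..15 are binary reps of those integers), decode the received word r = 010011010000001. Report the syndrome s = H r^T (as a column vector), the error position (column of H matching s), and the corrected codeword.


s = (0, 1, 1, 0)^T, error position = 6, corrected codeword c = 010010010000001

Compute s = H r^T mod 2 one row at a time:
  s_1 = 1 + 0 + 0 + 0 + 0 + 0 + 0 + 1 = 2 ≡ 0 (mod 2).
  s_2 = 0 + 1 + 1 + 0 + 0 + 0 + 0 + 1 = 3 ≡ 1 (mod 2).
  s_3 = 1 + 0 + 1 + 0 + 0 + 0 + 0 + 1 = 3 ≡ 1 (mod 2).
  s_4 = 0 + 0 + 1 + 0 + 0 + 0 + 0 + 1 = 2 ≡ 0 (mod 2).
s = (0, 1, 1, 0)^T — this equals column 6 of H (binary 0110), so error is at position 6.
Correct: flip bit 6 of r = 010011010000001 to get c = 010010010000001.


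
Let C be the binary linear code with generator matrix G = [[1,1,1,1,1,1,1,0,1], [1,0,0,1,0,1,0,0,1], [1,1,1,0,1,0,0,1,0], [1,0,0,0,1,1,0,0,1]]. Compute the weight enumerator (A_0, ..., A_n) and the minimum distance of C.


Weight distribution: A_0 = 1, A_2 = 1, A_3 = 1, A_4 = 4, A_5 = 6, A_6 = 1, A_7 = 1, A_8 = 1. Minimum distance d = 2.

Enumerate all 2^4 = 16 messages m ∈ F_2^4.
For each, compute codeword c = mG in F_2^9, then tally its weight.
  m = 0000 → c = 000000000, weight = 0.
  m = 1000 → c = 111111101, weight = 8.
  m = 0100 → c = 100101001, weight = 4.
  m = 1100 → c = 011010100, weight = 4.
  m = 0010 → c = 111010010, weight = 5.
  m = 1010 → c = 000101111, weight = 5.
  m = 0110 → c = 011111011, weight = 7.
  m = 1110 → c = 100000110, weight = 3.
  m = 0001 → c = 100011001, weight = 4.
  m = 1001 → c = 011100100, weight = 4.
  m = 0101 → c = 000110000, weight = 2.
  m = 1101 → c = 111001101, weight = 6.
  m = 0011 → c = 011001011, weight = 5.
  m = 1011 → c = 100110110, weight = 5.
  m = 0111 → c = 111100010, weight = 5.
  m = 1111 → c = 000011111, weight = 5.
Tally weights:
  weight 0: 1 codewords.
  weight 2: 1 codewords.
  weight 3: 1 codewords.
  weight 4: 4 codewords.
  weight 5: 6 codewords.
  weight 6: 1 codewords.
  weight 7: 1 codewords.
  weight 8: 1 codewords.
Minimum distance d = smallest w > 0 with A_w > 0 = 2.
Sanity: Σ A_w = 16 = 2^4 = 16 ✓.


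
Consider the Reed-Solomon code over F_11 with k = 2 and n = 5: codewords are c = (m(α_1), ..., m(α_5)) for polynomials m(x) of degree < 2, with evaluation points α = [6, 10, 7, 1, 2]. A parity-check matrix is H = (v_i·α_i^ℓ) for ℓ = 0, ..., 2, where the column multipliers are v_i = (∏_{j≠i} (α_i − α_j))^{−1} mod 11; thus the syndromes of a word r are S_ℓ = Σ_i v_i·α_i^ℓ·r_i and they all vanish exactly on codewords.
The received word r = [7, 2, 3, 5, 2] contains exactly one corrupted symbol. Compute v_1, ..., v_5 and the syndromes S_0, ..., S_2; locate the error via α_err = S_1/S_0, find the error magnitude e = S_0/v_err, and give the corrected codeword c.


S = (9, 7, 3), error at position 5, error magnitude e = 1, c = [7, 2, 3, 5, 1].

Step 1: column multipliers v_i = (∏_{j≠i}(α_i − α_j))^{−1} mod 11.
  i = 1 (α = 6): (6−10)(6−7)(6−1)(6−2) = (−4)·(−1)·5·4 = 80 ≡ 3, so v_1 = 3^{−1} = 4 (mod 11).
  i = 2 (α = 10): (10−6)(10−7)(10−1)(10−2) = 4·3·9·8 = 864 ≡ 6, so v_2 = 6^{−1} = 2 (mod 11).
  i = 3 (α = 7): (7−6)(7−10)(7−1)(7−2) = 1·(−3)·6·5 = −90 ≡ 9, so v_3 = 9^{−1} = 5 (mod 11).
  i = 4 (α = 1): (1−6)(1−10)(1−7)(1−2) = (−5)·(−9)·(−6)·(−1) = 270 ≡ 6, so v_4 = 6^{−1} = 2 (mod 11).
  i = 5 (α = 2): (2−6)(2−10)(2−7)(2−1) = (−4)·(−8)·(−5)·1 = −160 ≡ 5, so v_5 = 5^{−1} = 9 (mod 11).
  v = [4, 2, 5, 2, 9].
Step 2: syndromes of r = [7, 2, 3, 5, 2] (all sums mod 11).
  S_0 = Σ v_i r_i = 4·7 + 2·2 + 5·3 + 2·5 + 9·2 = 75 ≡ 9.
  S_1 = Σ v_i α_i r_i = 4·6·7 + 2·10·2 + 5·7·3 + 2·1·5 + 9·2·2 = 359 ≡ 7.
  α_i^2 mod 11 = [3, 1, 5, 1, 4].
  S_2 = Σ v_i α_i^2 r_i = 4·3·7 + 2·1·2 + 5·5·3 + 2·1·5 + 9·4·2 = 245 ≡ 3.
  S = (9, 7, 3) ≠ 0, so r is not a codeword (an error is present).
Step 3: locate the error. For a single error e at position i, S_ℓ = v_i·e·α_i^ℓ, so α_err = S_1/S_0.
  S_0^{−1} = 9^{−1} = 5 (mod 11), so α_err = 7·5 = 35 ≡ 2 = α_5. Error position i = 5.
  Consistency check: S_2/S_1 = 3·8 = 24 ≡ 2 = α_err ✓ (single-error assumption holds).
Step 4: error magnitude e = S_0/v_5 = S_0·∏_{j≠5}(α_5 − α_j) = 9·5 = 45 ≡ 1 (mod 11).
Step 5: correct position 5: c_5 = r_5 − e = 2 − 1 ≡ 1 (mod 11). Hence c = [7, 2, 3, 5, 1].
  Check: interpolating c through the α_i gives m(x) = 9 + 7·x (degree < 2) with m(α_i) = c_i for every i, so c is indeed a codeword.


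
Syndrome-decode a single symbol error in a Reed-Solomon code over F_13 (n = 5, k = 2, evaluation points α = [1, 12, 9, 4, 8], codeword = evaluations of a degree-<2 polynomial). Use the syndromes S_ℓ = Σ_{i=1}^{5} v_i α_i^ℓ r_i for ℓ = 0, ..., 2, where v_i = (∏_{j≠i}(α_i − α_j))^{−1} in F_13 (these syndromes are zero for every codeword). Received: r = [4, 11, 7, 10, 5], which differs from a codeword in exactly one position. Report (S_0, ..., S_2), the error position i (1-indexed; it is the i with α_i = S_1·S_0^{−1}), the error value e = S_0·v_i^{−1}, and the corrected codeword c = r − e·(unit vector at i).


S = (8, 5, 8), error at position 2, error magnitude e = 11, c = [4, 0, 7, 10, 5].

Step 1: column multipliers v_i = (∏_{j≠i}(α_i − α_j))^{−1} mod 13.
  i = 1 (α = 1): (1−12)(1−9)(1−4)(1−8) = (−11)·(−8)·(−3)·(−7) = 1848 ≡ 2, so v_1 = 2^{−1} = 7 (mod 13).
  i = 2 (α = 12): (12−1)(12−9)(12−4)(12−8) = 11·3·8·4 = 1056 ≡ 3, so v_2 = 3^{−1} = 9 (mod 13).
  i = 3 (α = 9): (9−1)(9−12)(9−4)(9−8) = 8·(−3)·5·1 = −120 ≡ 10, so v_3 = 10^{−1} = 4 (mod 13).
  i = 4 (α = 4): (4−1)(4−12)(4−9)(4−8) = 3·(−8)·(−5)·(−4) = −480 ≡ 1, so v_4 = 1^{−1} = 1 (mod 13).
  i = 5 (α = 8): (8−1)(8−12)(8−9)(8−4) = 7·(−4)·(−1)·4 = 112 ≡ 8, so v_5 = 8^{−1} = 5 (mod 13).
  v = [7, 9, 4, 1, 5].
Step 2: syndromes of r = [4, 11, 7, 10, 5] (all sums mod 13).
  S_0 = Σ v_i r_i = 7·4 + 9·11 + 4·7 + 1·10 + 5·5 = 190 ≡ 8.
  S_1 = Σ v_i α_i r_i = 7·1·4 + 9·12·11 + 4·9·7 + 1·4·10 + 5·8·5 = 1708 ≡ 5.
  α_i^2 mod 13 = [1, 1, 3, 3, 12].
  S_2 = Σ v_i α_i^2 r_i = 7·1·4 + 9·1·11 + 4·3·7 + 1·3·10 + 5·12·5 = 541 ≡ 8.
  S = (8, 5, 8) ≠ 0, so r is not a codeword (an error is present).
Step 3: locate the error. For a single error e at position i, S_ℓ = v_i·e·α_i^ℓ, so α_err = S_1/S_0.
  S_0^{−1} = 8^{−1} = 5 (mod 13), so α_err = 5·5 = 25 ≡ 12 = α_2. Error position i = 2.
  Consistency check: S_2/S_1 = 8·8 = 64 ≡ 12 = α_err ✓ (single-error assumption holds).
Step 4: error magnitude e = S_0/v_2 = S_0·∏_{j≠2}(α_2 − α_j) = 8·3 = 24 ≡ 11 (mod 13).
Step 5: correct position 2: c_2 = r_2 − e = 11 − 11 ≡ 0 (mod 13). Hence c = [4, 0, 7, 10, 5].
  Check: interpolating c through the α_i gives m(x) = 2 + 2·x (degree < 2) with m(α_i) = c_i for every i, so c is indeed a codeword.


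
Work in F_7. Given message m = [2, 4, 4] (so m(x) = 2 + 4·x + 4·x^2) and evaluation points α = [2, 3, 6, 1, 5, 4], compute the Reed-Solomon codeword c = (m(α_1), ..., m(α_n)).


c = [5, 1, 2, 3, 3, 5]

Message polynomial: m(x) = 2 + 4·x + 4·x^2 (mod 7).
For each evaluation point α_i, compute m(α_i) mod 7:
  α_1 = 2: Horner steps 4 → 5 → 5, so m(2) = 5.
  α_2 = 3: Horner steps 4 → 2 → 1, so m(3) = 1.
  α_3 = 6: Horner steps 4 → 0 → 2, so m(6) = 2.
  α_4 = 1: Horner steps 4 → 1 → 3, so m(1) = 3.
  α_5 = 5: Horner steps 4 → 3 → 3, so m(5) = 3.
  α_6 = 4: Horner steps 4 → 6 → 5, so m(4) = 5.
Codeword c = [5, 1, 2, 3, 3, 5] ∈ F_7^6.


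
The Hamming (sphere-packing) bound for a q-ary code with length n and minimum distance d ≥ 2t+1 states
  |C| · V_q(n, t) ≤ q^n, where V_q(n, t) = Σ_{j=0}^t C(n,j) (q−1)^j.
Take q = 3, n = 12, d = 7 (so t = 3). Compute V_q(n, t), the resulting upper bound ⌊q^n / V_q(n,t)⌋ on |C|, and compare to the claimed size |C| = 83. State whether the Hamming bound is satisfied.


V_q(n, t) = 2049, q^n = 531441, Hamming bound = 259, |C| = 83 ≤ bound (satisfied).

Step 1: Compute V_q(n, t) = Σ_{j=0}^3 C(n, j) (q−1)^j.
  j = 0: C(12,0)·(2)^0 = 1·1 = 1.
  j = 1: C(12,1)·(2)^1 = 12·2 = 24.
  j = 2: C(12,2)·(2)^2 = 66·4 = 264.
  j = 3: C(12,3)·(2)^3 = 220·8 = 1760.
  V_q(n, t) = 1 + 24 + 264 + 1760 = 2049.
Step 2: q^n = 3^12 = 531441.
Step 3: Hamming bound ⌊q^n / V_q(n,t)⌋ = ⌊531441/2049⌋ = 259.
Step 4: Compare |C| = 83 to 259: satisfied.
The claimed |C| lies below the Hamming bound.


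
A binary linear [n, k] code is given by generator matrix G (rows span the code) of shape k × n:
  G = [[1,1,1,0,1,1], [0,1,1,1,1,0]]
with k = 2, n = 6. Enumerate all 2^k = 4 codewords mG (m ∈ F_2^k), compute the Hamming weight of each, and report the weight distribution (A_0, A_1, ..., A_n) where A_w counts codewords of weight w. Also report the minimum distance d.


Weight distribution: A_0 = 1, A_3 = 1, A_4 = 1, A_5 = 1. Minimum distance d = 3.

Enumerate all 2^2 = 4 messages m ∈ F_2^2.
For each, compute codeword c = mG in F_2^6, then tally its weight.
  m = 00 → c = 000000, weight = 0.
  m = 10 → c = 111011, weight = 5.
  m = 01 → c = 011110, weight = 4.
  m = 11 → c = 100101, weight = 3.
Tally weights:
  weight 0: 1 codewords.
  weight 3: 1 codewords.
  weight 4: 1 codewords.
  weight 5: 1 codewords.
Minimum distance d = smallest w > 0 with A_w > 0 = 3.
Sanity: Σ A_w = 4 = 2^2 = 4 ✓.


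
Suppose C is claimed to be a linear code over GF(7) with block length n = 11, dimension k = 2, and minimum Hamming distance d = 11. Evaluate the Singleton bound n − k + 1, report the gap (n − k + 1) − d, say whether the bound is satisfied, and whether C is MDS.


Singleton RHS = n − k + 1 = 10, slack = -1, bound violated (no such code; not MDS).

Singleton bound: d ≤ n − k + 1.
Here n = 11, k = 2, so n − k + 1 = 10.
Given d = 11, check d ≤ 10: NO.
Slack = (n − k + 1) − d = -1.
The slack is negative: d = 11 exceeds n − k + 1 = 10 by 1, so the Singleton bound is violated and no linear [11, 2, 11]_7 code can exist. In particular it is not MDS (MDS requires d = n − k + 1 exactly).
Description: the claimed parameters are [11, 2, 11]_7; such a code would be impossible (violates the Singleton bound).


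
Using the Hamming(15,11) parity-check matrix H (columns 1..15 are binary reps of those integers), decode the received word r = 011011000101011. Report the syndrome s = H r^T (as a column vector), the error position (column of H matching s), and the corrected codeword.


s = (0, 1, 0, 1)^T, error position = 5, corrected codeword c = 011001000101011

Compute s = H r^T mod 2 one row at a time:
  s_1 = 0 + 0 + 1 + 0 + 1 + 0 + 1 + 1 = 4 ≡ 0 (mod 2).
  s_2 = 0 + 1 + 1 + 0 + 1 + 0 + 1 + 1 = 5 ≡ 1 (mod 2).
  s_3 = 1 + 1 + 1 + 0 + 1 + 0 + 1 + 1 = 6 ≡ 0 (mod 2).
  s_4 = 0 + 1 + 1 + 0 + 0 + 0 + 0 + 1 = 3 ≡ 1 (mod 2).
s = (0, 1, 0, 1)^T — this equals column 5 of H (binary 0101), so error is at position 5.
Correct: flip bit 5 of r = 011011000101011 to get c = 011001000101011.


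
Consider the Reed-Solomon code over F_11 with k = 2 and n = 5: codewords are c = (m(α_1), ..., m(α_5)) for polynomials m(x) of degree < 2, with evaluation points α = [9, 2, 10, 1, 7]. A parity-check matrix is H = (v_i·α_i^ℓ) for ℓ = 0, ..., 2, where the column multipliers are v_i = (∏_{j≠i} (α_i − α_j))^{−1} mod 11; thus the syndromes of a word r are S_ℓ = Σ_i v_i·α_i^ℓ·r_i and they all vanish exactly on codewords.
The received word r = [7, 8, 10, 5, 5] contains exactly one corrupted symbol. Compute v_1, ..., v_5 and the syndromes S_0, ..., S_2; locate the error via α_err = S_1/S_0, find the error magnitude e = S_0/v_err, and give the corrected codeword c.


S = (1, 7, 5), error at position 5, error magnitude e = 4, c = [7, 8, 10, 5, 1].

Step 1: column multipliers v_i = (∏_{j≠i}(α_i − α_j))^{−1} mod 11.
  i = 1 (α = 9): (9−2)(9−10)(9−1)(9−7) = 7·(−1)·8·2 = −112 ≡ 9, so v_1 = 9^{−1} = 5 (mod 11).
  i = 2 (α = 2): (2−9)(2−10)(2−1)(2−7) = (−7)·(−8)·1·(−5) = −280 ≡ 6, so v_2 = 6^{−1} = 2 (mod 11).
  i = 3 (α = 10): (10−9)(10−2)(10−1)(10−7) = 1·8·9·3 = 216 ≡ 7, so v_3 = 7^{−1} = 8 (mod 11).
  i = 4 (α = 1): (1−9)(1−2)(1−10)(1−7) = (−8)·(−1)·(−9)·(−6) = 432 ≡ 3, so v_4 = 3^{−1} = 4 (mod 11).
  i = 5 (α = 7): (7−9)(7−2)(7−10)(7−1) = (−2)·5·(−3)·6 = 180 ≡ 4, so v_5 = 4^{−1} = 3 (mod 11).
  v = [5, 2, 8, 4, 3].
Step 2: syndromes of r = [7, 8, 10, 5, 5] (all sums mod 11).
  S_0 = Σ v_i r_i = 5·7 + 2·8 + 8·10 + 4·5 + 3·5 = 166 ≡ 1.
  S_1 = Σ v_i α_i r_i = 5·9·7 + 2·2·8 + 8·10·10 + 4·1·5 + 3·7·5 = 1272 ≡ 7.
  α_i^2 mod 11 = [4, 4, 1, 1, 5].
  S_2 = Σ v_i α_i^2 r_i = 5·4·7 + 2·4·8 + 8·1·10 + 4·1·5 + 3·5·5 = 379 ≡ 5.
  S = (1, 7, 5) ≠ 0, so r is not a codeword (an error is present).
Step 3: locate the error. For a single error e at position i, S_ℓ = v_i·e·α_i^ℓ, so α_err = S_1/S_0.
  S_0^{−1} = 1^{−1} = 1 (mod 11), so α_err = 7·1 = 7 ≡ 7 = α_5. Error position i = 5.
  Consistency check: S_2/S_1 = 5·8 = 40 ≡ 7 = α_err ✓ (single-error assumption holds).
Step 4: error magnitude e = S_0/v_5 = S_0·∏_{j≠5}(α_5 − α_j) = 1·4 = 4 ≡ 4 (mod 11).
Step 5: correct position 5: c_5 = r_5 − e = 5 − 4 ≡ 1 (mod 11). Hence c = [7, 8, 10, 5, 1].
  Check: interpolating c through the α_i gives m(x) = 2 + 3·x (degree < 2) with m(α_i) = c_i for every i, so c is indeed a codeword.


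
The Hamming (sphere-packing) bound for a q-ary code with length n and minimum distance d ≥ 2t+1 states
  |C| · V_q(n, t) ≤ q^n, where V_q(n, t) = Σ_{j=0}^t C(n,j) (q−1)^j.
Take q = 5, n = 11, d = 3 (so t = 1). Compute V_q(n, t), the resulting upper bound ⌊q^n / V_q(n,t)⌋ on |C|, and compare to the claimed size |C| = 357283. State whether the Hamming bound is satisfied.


V_q(n, t) = 45, q^n = 48828125, Hamming bound = 1085069, |C| = 357283 ≤ bound (satisfied).

Step 1: Compute V_q(n, t) = Σ_{j=0}^1 C(n, j) (q−1)^j.
  j = 0: C(11,0)·(4)^0 = 1·1 = 1.
  j = 1: C(11,1)·(4)^1 = 11·4 = 44.
  V_q(n, t) = 1 + 44 = 45.
Step 2: q^n = 5^11 = 48828125.
Step 3: Hamming bound ⌊q^n / V_q(n,t)⌋ = ⌊48828125/45⌋ = 1085069.
Step 4: Compare |C| = 357283 to 1085069: satisfied.
The claimed |C| lies below the Hamming bound.


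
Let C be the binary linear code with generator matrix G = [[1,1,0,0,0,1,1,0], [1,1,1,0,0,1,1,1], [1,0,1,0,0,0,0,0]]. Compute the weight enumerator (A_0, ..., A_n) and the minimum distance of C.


Weight distribution: A_0 = 1, A_2 = 3, A_4 = 3, A_6 = 1. Minimum distance d = 2.

Enumerate all 2^3 = 8 messages m ∈ F_2^3.
For each, compute codeword c = mG in F_2^8, then tally its weight.
  m = 000 → c = 00000000, weight = 0.
  m = 100 → c = 11000110, weight = 4.
  m = 010 → c = 11100111, weight = 6.
  m = 110 → c = 00100001, weight = 2.
  m = 001 → c = 10100000, weight = 2.
  m = 101 → c = 01100110, weight = 4.
  m = 011 → c = 01000111, weight = 4.
  m = 111 → c = 10000001, weight = 2.
Tally weights:
  weight 0: 1 codewords.
  weight 2: 3 codewords.
  weight 4: 3 codewords.
  weight 6: 1 codewords.
Minimum distance d = smallest w > 0 with A_w > 0 = 2.
Sanity: Σ A_w = 8 = 2^3 = 8 ✓.


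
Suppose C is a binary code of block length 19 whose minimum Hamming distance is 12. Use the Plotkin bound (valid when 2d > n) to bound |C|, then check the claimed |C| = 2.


Plotkin bound M ≤ 4; given |C| = 2 ≤ bound (satisfied).

Check applicability: 2d = 24, n = 19.
2d − n = 5 > 0, so Plotkin applies.
Compute d/(2d−n) = 12/5 ≈ 2.4000.
⌊d/(2d−n)⌋ = 2.
Plotkin bound: M ≤ 2·2 = 4.
Given |C| = 2, check: satisfied.
This |C| is below the Plotkin bound.


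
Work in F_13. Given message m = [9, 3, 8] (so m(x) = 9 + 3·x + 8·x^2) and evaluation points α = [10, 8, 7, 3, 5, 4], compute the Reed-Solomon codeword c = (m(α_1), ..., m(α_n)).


c = [7, 12, 6, 12, 3, 6]

Message polynomial: m(x) = 9 + 3·x + 8·x^2 (mod 13).
For each evaluation point α_i, compute m(α_i) mod 13:
  α_1 = 10: Horner steps 8 → 5 → 7, so m(10) = 7.
  α_2 = 8: Horner steps 8 → 2 → 12, so m(8) = 12.
  α_3 = 7: Horner steps 8 → 7 → 6, so m(7) = 6.
  α_4 = 3: Horner steps 8 → 1 → 12, so m(3) = 12.
  α_5 = 5: Horner steps 8 → 4 → 3, so m(5) = 3.
  α_6 = 4: Horner steps 8 → 9 → 6, so m(4) = 6.
Codeword c = [7, 12, 6, 12, 3, 6] ∈ F_13^6.


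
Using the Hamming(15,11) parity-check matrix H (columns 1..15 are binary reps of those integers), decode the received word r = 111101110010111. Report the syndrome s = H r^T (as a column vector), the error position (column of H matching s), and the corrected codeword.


s = (1, 0, 1, 0)^T, error position = 10, corrected codeword c = 111101110110111

Compute s = H r^T mod 2 one row at a time:
  s_1 = 1 + 0 + 0 + 1 + 0 + 1 + 1 + 1 = 5 ≡ 1 (mod 2).
  s_2 = 1 + 0 + 1 + 1 + 0 + 1 + 1 + 1 = 6 ≡ 0 (mod 2).
  s_3 = 1 + 1 + 1 + 1 + 0 + 1 + 1 + 1 = 7 ≡ 1 (mod 2).
  s_4 = 1 + 1 + 0 + 1 + 0 + 1 + 1 + 1 = 6 ≡ 0 (mod 2).
s = (1, 0, 1, 0)^T — this equals column 10 of H (binary 1010), so error is at position 10.
Correct: flip bit 10 of r = 111101110010111 to get c = 111101110110111.


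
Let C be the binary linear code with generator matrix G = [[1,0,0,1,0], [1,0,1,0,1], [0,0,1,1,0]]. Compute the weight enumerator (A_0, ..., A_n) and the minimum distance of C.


Weight distribution: A_0 = 1, A_1 = 1, A_2 = 3, A_3 = 3. Minimum distance d = 1.

Enumerate all 2^3 = 8 messages m ∈ F_2^3.
For each, compute codeword c = mG in F_2^5, then tally its weight.
  m = 000 → c = 00000, weight = 0.
  m = 100 → c = 10010, weight = 2.
  m = 010 → c = 10101, weight = 3.
  m = 110 → c = 00111, weight = 3.
  m = 001 → c = 00110, weight = 2.
  m = 101 → c = 10100, weight = 2.
  m = 011 → c = 10011, weight = 3.
  m = 111 → c = 00001, weight = 1.
Tally weights:
  weight 0: 1 codewords.
  weight 1: 1 codewords.
  weight 2: 3 codewords.
  weight 3: 3 codewords.
Minimum distance d = smallest w > 0 with A_w > 0 = 1.
Sanity: Σ A_w = 8 = 2^3 = 8 ✓.


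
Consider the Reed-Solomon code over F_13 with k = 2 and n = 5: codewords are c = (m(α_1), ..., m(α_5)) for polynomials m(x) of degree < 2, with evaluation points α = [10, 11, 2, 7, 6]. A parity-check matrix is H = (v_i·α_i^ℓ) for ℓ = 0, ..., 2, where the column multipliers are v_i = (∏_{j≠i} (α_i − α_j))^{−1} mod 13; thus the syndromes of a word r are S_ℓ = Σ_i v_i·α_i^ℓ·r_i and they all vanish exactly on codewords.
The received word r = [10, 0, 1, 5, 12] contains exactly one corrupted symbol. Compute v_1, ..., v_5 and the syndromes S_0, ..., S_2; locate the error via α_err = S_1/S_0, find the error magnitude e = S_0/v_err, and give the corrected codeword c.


S = (8, 10, 6), error at position 2, error magnitude e = 10, c = [10, 3, 1, 5, 12].

Step 1: column multipliers v_i = (∏_{j≠i}(α_i − α_j))^{−1} mod 13.
  i = 1 (α = 10): (10−11)(10−2)(10−7)(10−6) = (−1)·8·3·4 = −96 ≡ 8, so v_1 = 8^{−1} = 5 (mod 13).
  i = 2 (α = 11): (11−10)(11−2)(11−7)(11−6) = 1·9·4·5 = 180 ≡ 11, so v_2 = 11^{−1} = 6 (mod 13).
  i = 3 (α = 2): (2−10)(2−11)(2−7)(2−6) = (−8)·(−9)·(−5)·(−4) = 1440 ≡ 10, so v_3 = 10^{−1} = 4 (mod 13).
  i = 4 (α = 7): (7−10)(7−11)(7−2)(7−6) = (−3)·(−4)·5·1 = 60 ≡ 8, so v_4 = 8^{−1} = 5 (mod 13).
  i = 5 (α = 6): (6−10)(6−11)(6−2)(6−7) = (−4)·(−5)·4·(−1) = −80 ≡ 11, so v_5 = 11^{−1} = 6 (mod 13).
  v = [5, 6, 4, 5, 6].
Step 2: syndromes of r = [10, 0, 1, 5, 12] (all sums mod 13).
  S_0 = Σ v_i r_i = 5·10 + 6·0 + 4·1 + 5·5 + 6·12 = 151 ≡ 8.
  S_1 = Σ v_i α_i r_i = 5·10·10 + 6·11·0 + 4·2·1 + 5·7·5 + 6·6·12 = 1115 ≡ 10.
  α_i^2 mod 13 = [9, 4, 4, 10, 10].
  S_2 = Σ v_i α_i^2 r_i = 5·9·10 + 6·4·0 + 4·4·1 + 5·10·5 + 6·10·12 = 1436 ≡ 6.
  S = (8, 10, 6) ≠ 0, so r is not a codeword (an error is present).
Step 3: locate the error. For a single error e at position i, S_ℓ = v_i·e·α_i^ℓ, so α_err = S_1/S_0.
  S_0^{−1} = 8^{−1} = 5 (mod 13), so α_err = 10·5 = 50 ≡ 11 = α_2. Error position i = 2.
  Consistency check: S_2/S_1 = 6·4 = 24 ≡ 11 = α_err ✓ (single-error assumption holds).
Step 4: error magnitude e = S_0/v_2 = S_0·∏_{j≠2}(α_2 − α_j) = 8·11 = 88 ≡ 10 (mod 13).
Step 5: correct position 2: c_2 = r_2 − e = 0 − 10 ≡ 3 (mod 13). Hence c = [10, 3, 1, 5, 12].
  Check: interpolating c through the α_i gives m(x) = 2 + 6·x (degree < 2) with m(α_i) = c_i for every i, so c is indeed a codeword.


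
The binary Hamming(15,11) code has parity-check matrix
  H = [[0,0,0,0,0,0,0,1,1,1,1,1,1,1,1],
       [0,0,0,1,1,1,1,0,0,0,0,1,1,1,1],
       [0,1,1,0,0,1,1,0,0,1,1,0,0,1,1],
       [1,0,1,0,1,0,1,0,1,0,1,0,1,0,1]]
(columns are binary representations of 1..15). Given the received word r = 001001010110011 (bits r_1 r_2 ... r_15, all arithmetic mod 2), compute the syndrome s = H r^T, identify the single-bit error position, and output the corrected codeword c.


s = (1, 1, 0, 1)^T, error position = 13, corrected codeword c = 001001010110111

Compute s = H r^T mod 2 one row at a time:
  s_1 = 1 + 0 + 1 + 1 + 0 + 0 + 1 + 1 = 5 ≡ 1 (mod 2).
  s_2 = 0 + 0 + 1 + 0 + 0 + 0 + 1 + 1 = 3 ≡ 1 (mod 2).
  s_3 = 0 + 1 + 1 + 0 + 1 + 1 + 1 + 1 = 6 ≡ 0 (mod 2).
  s_4 = 0 + 1 + 0 + 0 + 0 + 1 + 0 + 1 = 3 ≡ 1 (mod 2).
s = (1, 1, 0, 1)^T — this equals column 13 of H (binary 1101), so error is at position 13.
Correct: flip bit 13 of r = 001001010110011 to get c = 001001010110111.


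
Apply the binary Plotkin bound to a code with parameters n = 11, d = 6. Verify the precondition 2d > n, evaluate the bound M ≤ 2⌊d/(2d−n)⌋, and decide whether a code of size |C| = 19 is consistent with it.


Plotkin bound M ≤ 12; given |C| = 19 > bound (violated).

Check applicability: 2d = 12, n = 11.
2d − n = 1 > 0, so Plotkin applies.
Compute d/(2d−n) = 6/1 ≈ 6.0000.
⌊d/(2d−n)⌋ = 6.
Plotkin bound: M ≤ 2·6 = 12.
Given |C| = 19, check: VIOLATED.
This |C| is above the Plotkin bound, so no binary code with n = 11, d = 6 and 19 codewords exists.


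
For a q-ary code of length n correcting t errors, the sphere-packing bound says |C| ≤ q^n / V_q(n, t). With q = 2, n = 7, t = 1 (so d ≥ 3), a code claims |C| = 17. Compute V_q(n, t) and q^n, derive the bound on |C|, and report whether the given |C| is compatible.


V_q(n, t) = 8, q^n = 128, Hamming bound = 16, |C| = 17 > bound (violated).

Step 1: Compute V_q(n, t) = Σ_{j=0}^1 C(n, j) (q−1)^j.
  j = 0: C(7,0)·(1)^0 = 1·1 = 1.
  j = 1: C(7,1)·(1)^1 = 7·1 = 7.
  V_q(n, t) = 1 + 7 = 8.
Step 2: q^n = 2^7 = 128.
Step 3: Hamming bound ⌊q^n / V_q(n,t)⌋ = ⌊128/8⌋ = 16.
Step 4: Compare |C| = 17 to 16: violated.
The claimed |C| lies above the Hamming bound, so no 2-ary code of length 7 with d ≥ 3 can have 17 codewords.


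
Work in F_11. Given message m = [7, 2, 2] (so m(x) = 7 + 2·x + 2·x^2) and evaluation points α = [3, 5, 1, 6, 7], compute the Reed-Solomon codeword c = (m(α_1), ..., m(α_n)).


c = [9, 1, 0, 3, 9]

Message polynomial: m(x) = 7 + 2·x + 2·x^2 (mod 11).
For each evaluation point α_i, compute m(α_i) mod 11:
  α_1 = 3: Horner steps 2 → 8 → 9, so m(3) = 9.
  α_2 = 5: Horner steps 2 → 1 → 1, so m(5) = 1.
  α_3 = 1: Horner steps 2 → 4 → 0, so m(1) = 0.
  α_4 = 6: Horner steps 2 → 3 → 3, so m(6) = 3.
  α_5 = 7: Horner steps 2 → 5 → 9, so m(7) = 9.
Codeword c = [9, 1, 0, 3, 9] ∈ F_11^5.


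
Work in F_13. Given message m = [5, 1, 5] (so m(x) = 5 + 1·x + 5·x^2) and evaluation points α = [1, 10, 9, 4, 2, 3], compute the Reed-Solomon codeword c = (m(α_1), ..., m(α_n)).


c = [11, 8, 3, 11, 1, 1]

Message polynomial: m(x) = 5 + 1·x + 5·x^2 (mod 13).
For each evaluation point α_i, compute m(α_i) mod 13:
  α_1 = 1: Horner steps 5 → 6 → 11, so m(1) = 11.
  α_2 = 10: Horner steps 5 → 12 → 8, so m(10) = 8.
  α_3 = 9: Horner steps 5 → 7 → 3, so m(9) = 3.
  α_4 = 4: Horner steps 5 → 8 → 11, so m(4) = 11.
  α_5 = 2: Horner steps 5 → 11 → 1, so m(2) = 1.
  α_6 = 3: Horner steps 5 → 3 → 1, so m(3) = 1.
Codeword c = [11, 8, 3, 11, 1, 1] ∈ F_13^6.


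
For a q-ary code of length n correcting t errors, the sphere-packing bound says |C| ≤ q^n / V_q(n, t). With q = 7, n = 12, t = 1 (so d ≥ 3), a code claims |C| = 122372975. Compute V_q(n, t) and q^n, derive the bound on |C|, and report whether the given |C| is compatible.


V_q(n, t) = 73, q^n = 13841287201, Hamming bound = 189606673, |C| = 122372975 ≤ bound (satisfied).

Step 1: Compute V_q(n, t) = Σ_{j=0}^1 C(n, j) (q−1)^j.
  j = 0: C(12,0)·(6)^0 = 1·1 = 1.
  j = 1: C(12,1)·(6)^1 = 12·6 = 72.
  V_q(n, t) = 1 + 72 = 73.
Step 2: q^n = 7^12 = 13841287201.
Step 3: Hamming bound ⌊q^n / V_q(n,t)⌋ = ⌊13841287201/73⌋ = 189606673.
Step 4: Compare |C| = 122372975 to 189606673: satisfied.
The claimed |C| lies below the Hamming bound.


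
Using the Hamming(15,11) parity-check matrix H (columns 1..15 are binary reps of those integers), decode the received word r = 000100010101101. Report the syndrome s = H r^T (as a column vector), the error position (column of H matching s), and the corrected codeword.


s = (1, 0, 0, 0)^T, error position = 8, corrected codeword c = 000100000101101

Compute s = H r^T mod 2 one row at a time:
  s_1 = 1 + 0 + 1 + 0 + 1 + 1 + 0 + 1 = 5 ≡ 1 (mod 2).
  s_2 = 1 + 0 + 0 + 0 + 1 + 1 + 0 + 1 = 4 ≡ 0 (mod 2).
  s_3 = 0 + 0 + 0 + 0 + 1 + 0 + 0 + 1 = 2 ≡ 0 (mod 2).
  s_4 = 0 + 0 + 0 + 0 + 0 + 0 + 1 + 1 = 2 ≡ 0 (mod 2).
s = (1, 0, 0, 0)^T — this equals column 8 of H (binary 1000), so error is at position 8.
Correct: flip bit 8 of r = 000100010101101 to get c = 000100000101101.


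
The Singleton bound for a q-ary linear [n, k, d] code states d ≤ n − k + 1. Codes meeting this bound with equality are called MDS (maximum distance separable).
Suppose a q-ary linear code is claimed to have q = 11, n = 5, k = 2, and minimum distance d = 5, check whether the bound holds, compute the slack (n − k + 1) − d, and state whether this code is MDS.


Singleton RHS = n − k + 1 = 4, slack = -1, bound violated (no such code; not MDS).

Singleton bound: d ≤ n − k + 1.
Here n = 5, k = 2, so n − k + 1 = 4.
Given d = 5, check d ≤ 4: NO.
Slack = (n − k + 1) − d = -1.
The slack is negative: d = 5 exceeds n − k + 1 = 4 by 1, so the Singleton bound is violated and no linear [5, 2, 5]_11 code can exist. In particular it is not MDS (MDS requires d = n − k + 1 exactly).
Description: the claimed parameters are [5, 2, 5]_11; such a code would be impossible (violates the Singleton bound).


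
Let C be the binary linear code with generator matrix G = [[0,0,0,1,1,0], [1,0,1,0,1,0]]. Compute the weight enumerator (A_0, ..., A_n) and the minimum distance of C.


Weight distribution: A_0 = 1, A_2 = 1, A_3 = 2. Minimum distance d = 2.

Enumerate all 2^2 = 4 messages m ∈ F_2^2.
For each, compute codeword c = mG in F_2^6, then tally its weight.
  m = 00 → c = 000000, weight = 0.
  m = 10 → c = 000110, weight = 2.
  m = 01 → c = 101010, weight = 3.
  m = 11 → c = 101100, weight = 3.
Tally weights:
  weight 0: 1 codewords.
  weight 2: 1 codewords.
  weight 3: 2 codewords.
Minimum distance d = smallest w > 0 with A_w > 0 = 2.
Sanity: Σ A_w = 4 = 2^2 = 4 ✓.


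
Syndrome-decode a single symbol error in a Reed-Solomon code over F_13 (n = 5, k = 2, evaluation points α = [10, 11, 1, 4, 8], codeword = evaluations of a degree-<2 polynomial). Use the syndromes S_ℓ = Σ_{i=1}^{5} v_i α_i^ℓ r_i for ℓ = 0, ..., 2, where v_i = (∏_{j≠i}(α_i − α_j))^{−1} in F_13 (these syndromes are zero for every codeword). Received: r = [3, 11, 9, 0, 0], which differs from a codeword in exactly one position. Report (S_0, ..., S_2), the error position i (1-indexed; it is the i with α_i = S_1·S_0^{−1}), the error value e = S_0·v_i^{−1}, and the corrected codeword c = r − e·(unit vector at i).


S = (2, 8, 6), error at position 4, error magnitude e = 6, c = [3, 11, 9, 7, 0].

Step 1: column multipliers v_i = (∏_{j≠i}(α_i − α_j))^{−1} mod 13.
  i = 1 (α = 10): (10−11)(10−1)(10−4)(10−8) = (−1)·9·6·2 = −108 ≡ 9, so v_1 = 9^{−1} = 3 (mod 13).
  i = 2 (α = 11): (11−10)(11−1)(11−4)(11−8) = 1·10·7·3 = 210 ≡ 2, so v_2 = 2^{−1} = 7 (mod 13).
  i = 3 (α = 1): (1−10)(1−11)(1−4)(1−8) = (−9)·(−10)·(−3)·(−7) = 1890 ≡ 5, so v_3 = 5^{−1} = 8 (mod 13).
  i = 4 (α = 4): (4−10)(4−11)(4−1)(4−8) = (−6)·(−7)·3·(−4) = −504 ≡ 3, so v_4 = 3^{−1} = 9 (mod 13).
  i = 5 (α = 8): (8−10)(8−11)(8−1)(8−4) = (−2)·(−3)·7·4 = 168 ≡ 12, so v_5 = 12^{−1} = 12 (mod 13).
  v = [3, 7, 8, 9, 12].
Step 2: syndromes of r = [3, 11, 9, 0, 0] (all sums mod 13).
  S_0 = Σ v_i r_i = 3·3 + 7·11 + 8·9 + 9·0 + 12·0 = 158 ≡ 2.
  S_1 = Σ v_i α_i r_i = 3·10·3 + 7·11·11 + 8·1·9 + 9·4·0 + 12·8·0 = 1009 ≡ 8.
  α_i^2 mod 13 = [9, 4, 1, 3, 12].
  S_2 = Σ v_i α_i^2 r_i = 3·9·3 + 7·4·11 + 8·1·9 + 9·3·0 + 12·12·0 = 461 ≡ 6.
  S = (2, 8, 6) ≠ 0, so r is not a codeword (an error is present).
Step 3: locate the error. For a single error e at position i, S_ℓ = v_i·e·α_i^ℓ, so α_err = S_1/S_0.
  S_0^{−1} = 2^{−1} = 7 (mod 13), so α_err = 8·7 = 56 ≡ 4 = α_4. Error position i = 4.
  Consistency check: S_2/S_1 = 6·5 = 30 ≡ 4 = α_err ✓ (single-error assumption holds).
Step 4: error magnitude e = S_0/v_4 = S_0·∏_{j≠4}(α_4 − α_j) = 2·3 = 6 ≡ 6 (mod 13).
Step 5: correct position 4: c_4 = r_4 − e = 0 − 6 ≡ 7 (mod 13). Hence c = [3, 11, 9, 7, 0].
  Check: interpolating c through the α_i gives m(x) = 1 + 8·x (degree < 2) with m(α_i) = c_i for every i, so c is indeed a codeword.


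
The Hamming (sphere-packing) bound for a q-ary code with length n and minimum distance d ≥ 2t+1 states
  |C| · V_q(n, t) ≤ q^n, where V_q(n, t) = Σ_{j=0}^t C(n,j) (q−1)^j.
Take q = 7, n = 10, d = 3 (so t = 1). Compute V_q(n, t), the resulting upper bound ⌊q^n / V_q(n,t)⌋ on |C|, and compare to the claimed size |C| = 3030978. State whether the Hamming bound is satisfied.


V_q(n, t) = 61, q^n = 282475249, Hamming bound = 4630741, |C| = 3030978 ≤ bound (satisfied).

Step 1: Compute V_q(n, t) = Σ_{j=0}^1 C(n, j) (q−1)^j.
  j = 0: C(10,0)·(6)^0 = 1·1 = 1.
  j = 1: C(10,1)·(6)^1 = 10·6 = 60.
  V_q(n, t) = 1 + 60 = 61.
Step 2: q^n = 7^10 = 282475249.
Step 3: Hamming bound ⌊q^n / V_q(n,t)⌋ = ⌊282475249/61⌋ = 4630741.
Step 4: Compare |C| = 3030978 to 4630741: satisfied.
The claimed |C| lies below the Hamming bound.


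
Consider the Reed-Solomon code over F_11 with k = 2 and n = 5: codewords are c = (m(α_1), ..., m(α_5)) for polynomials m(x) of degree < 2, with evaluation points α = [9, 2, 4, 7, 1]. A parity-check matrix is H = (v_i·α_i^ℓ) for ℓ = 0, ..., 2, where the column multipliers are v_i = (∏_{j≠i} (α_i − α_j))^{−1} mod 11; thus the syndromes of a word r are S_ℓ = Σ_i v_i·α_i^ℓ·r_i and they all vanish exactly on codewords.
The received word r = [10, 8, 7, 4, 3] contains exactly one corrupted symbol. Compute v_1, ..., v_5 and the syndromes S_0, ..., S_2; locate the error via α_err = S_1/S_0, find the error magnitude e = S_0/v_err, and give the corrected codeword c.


S = (10, 4, 6), error at position 4, error magnitude e = 4, c = [10, 8, 7, 0, 3].

Step 1: column multipliers v_i = (∏_{j≠i}(α_i − α_j))^{−1} mod 11.
  i = 1 (α = 9): (9−2)(9−4)(9−7)(9−1) = 7·5·2·8 = 560 ≡ 10, so v_1 = 10^{−1} = 10 (mod 11).
  i = 2 (α = 2): (2−9)(2−4)(2−7)(2−1) = (−7)·(−2)·(−5)·1 = −70 ≡ 7, so v_2 = 7^{−1} = 8 (mod 11).
  i = 3 (α = 4): (4−9)(4−2)(4−7)(4−1) = (−5)·2·(−3)·3 = 90 ≡ 2, so v_3 = 2^{−1} = 6 (mod 11).
  i = 4 (α = 7): (7−9)(7−2)(7−4)(7−1) = (−2)·5·3·6 = −180 ≡ 7, so v_4 = 7^{−1} = 8 (mod 11).
  i = 5 (α = 1): (1−9)(1−2)(1−4)(1−7) = (−8)·(−1)·(−3)·(−6) = 144 ≡ 1, so v_5 = 1^{−1} = 1 (mod 11).
  v = [10, 8, 6, 8, 1].
Step 2: syndromes of r = [10, 8, 7, 4, 3] (all sums mod 11).
  S_0 = Σ v_i r_i = 10·10 + 8·8 + 6·7 + 8·4 + 1·3 = 241 ≡ 10.
  S_1 = Σ v_i α_i r_i = 10·9·10 + 8·2·8 + 6·4·7 + 8·7·4 + 1·1·3 = 1423 ≡ 4.
  α_i^2 mod 11 = [4, 4, 5, 5, 1].
  S_2 = Σ v_i α_i^2 r_i = 10·4·10 + 8·4·8 + 6·5·7 + 8·5·4 + 1·1·3 = 1029 ≡ 6.
  S = (10, 4, 6) ≠ 0, so r is not a codeword (an error is present).
Step 3: locate the error. For a single error e at position i, S_ℓ = v_i·e·α_i^ℓ, so α_err = S_1/S_0.
  S_0^{−1} = 10^{−1} = 10 (mod 11), so α_err = 4·10 = 40 ≡ 7 = α_4. Error position i = 4.
  Consistency check: S_2/S_1 = 6·3 = 18 ≡ 7 = α_err ✓ (single-error assumption holds).
Step 4: error magnitude e = S_0/v_4 = S_0·∏_{j≠4}(α_4 − α_j) = 10·7 = 70 ≡ 4 (mod 11).
Step 5: correct position 4: c_4 = r_4 − e = 4 − 4 ≡ 0 (mod 11). Hence c = [10, 8, 7, 0, 3].
  Check: interpolating c through the α_i gives m(x) = 9 + 5·x (degree < 2) with m(α_i) = c_i for every i, so c is indeed a codeword.


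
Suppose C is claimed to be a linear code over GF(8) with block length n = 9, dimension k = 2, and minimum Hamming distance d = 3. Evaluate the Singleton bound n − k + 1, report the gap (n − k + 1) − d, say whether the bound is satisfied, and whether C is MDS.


Singleton RHS = n − k + 1 = 8, slack = 5, bound satisfied, not MDS.

Singleton bound: d ≤ n − k + 1.
Here n = 9, k = 2, so n − k + 1 = 8.
Given d = 3, check d ≤ 8: YES.
Slack = (n − k + 1) − d = 5.
The code is NOT MDS (slack = 5 > 0).
Description: the claimed parameters are [9, 2, 3]_8; such a code would be non-MDS.


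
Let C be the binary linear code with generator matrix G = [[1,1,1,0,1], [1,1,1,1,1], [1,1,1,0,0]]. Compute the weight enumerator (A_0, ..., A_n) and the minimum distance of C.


Weight distribution: A_0 = 1, A_1 = 2, A_2 = 1, A_3 = 1, A_4 = 2, A_5 = 1. Minimum distance d = 1.

Enumerate all 2^3 = 8 messages m ∈ F_2^3.
For each, compute codeword c = mG in F_2^5, then tally its weight.
  m = 000 → c = 00000, weight = 0.
  m = 100 → c = 11101, weight = 4.
  m = 010 → c = 11111, weight = 5.
  m = 110 → c = 00010, weight = 1.
  m = 001 → c = 11100, weight = 3.
  m = 101 → c = 00001, weight = 1.
  m = 011 → c = 00011, weight = 2.
  m = 111 → c = 11110, weight = 4.
Tally weights:
  weight 0: 1 codewords.
  weight 1: 2 codewords.
  weight 2: 1 codewords.
  weight 3: 1 codewords.
  weight 4: 2 codewords.
  weight 5: 1 codewords.
Minimum distance d = smallest w > 0 with A_w > 0 = 1.
Sanity: Σ A_w = 8 = 2^3 = 8 ✓.


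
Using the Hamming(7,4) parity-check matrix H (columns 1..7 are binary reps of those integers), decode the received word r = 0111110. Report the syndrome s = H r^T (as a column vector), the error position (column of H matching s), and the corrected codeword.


s = (1, 1, 0)^T, error position = 6, corrected codeword c = 0111100

Compute s = H r^T mod 2 one row at a time:
  s_1 = 1 + 1 + 1 + 0 = 3 ≡ 1 (mod 2).
  s_2 = 1 + 1 + 1 + 0 = 3 ≡ 1 (mod 2).
  s_3 = 0 + 1 + 1 + 0 = 2 ≡ 0 (mod 2).
s = (1, 1, 0)^T — this equals column 6 of H (binary 110), so error is at position 6.
Correct: flip bit 6 of r = 0111110 to get c = 0111100.


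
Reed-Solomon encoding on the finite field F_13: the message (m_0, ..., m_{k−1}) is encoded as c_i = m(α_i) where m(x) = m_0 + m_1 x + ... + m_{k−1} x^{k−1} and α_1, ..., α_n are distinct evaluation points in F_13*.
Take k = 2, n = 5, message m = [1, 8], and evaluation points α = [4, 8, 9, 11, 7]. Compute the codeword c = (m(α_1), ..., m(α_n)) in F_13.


c = [7, 0, 8, 11, 5]

Message polynomial: m(x) = 1 + 8·x (mod 13).
For each evaluation point α_i, compute m(α_i) mod 13:
  α_1 = 4: Horner steps 8 → 7, so m(4) = 7.
  α_2 = 8: Horner steps 8 → 0, so m(8) = 0.
  α_3 = 9: Horner steps 8 → 8, so m(9) = 8.
  α_4 = 11: Horner steps 8 → 11, so m(11) = 11.
  α_5 = 7: Horner steps 8 → 5, so m(7) = 5.
Codeword c = [7, 0, 8, 11, 5] ∈ F_13^5.


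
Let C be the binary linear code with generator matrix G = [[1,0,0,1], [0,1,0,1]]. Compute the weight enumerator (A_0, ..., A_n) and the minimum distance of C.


Weight distribution: A_0 = 1, A_2 = 3. Minimum distance d = 2.

Enumerate all 2^2 = 4 messages m ∈ F_2^2.
For each, compute codeword c = mG in F_2^4, then tally its weight.
  m = 00 → c = 0000, weight = 0.
  m = 10 → c = 1001, weight = 2.
  m = 01 → c = 0101, weight = 2.
  m = 11 → c = 1100, weight = 2.
Tally weights:
  weight 0: 1 codewords.
  weight 2: 3 codewords.
Minimum distance d = smallest w > 0 with A_w > 0 = 2.
Sanity: Σ A_w = 4 = 2^2 = 4 ✓.


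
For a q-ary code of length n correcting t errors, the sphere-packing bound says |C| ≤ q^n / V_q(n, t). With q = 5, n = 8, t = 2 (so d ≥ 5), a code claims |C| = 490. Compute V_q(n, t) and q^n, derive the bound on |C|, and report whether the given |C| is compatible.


V_q(n, t) = 481, q^n = 390625, Hamming bound = 812, |C| = 490 ≤ bound (satisfied).

Step 1: Compute V_q(n, t) = Σ_{j=0}^2 C(n, j) (q−1)^j.
  j = 0: C(8,0)·(4)^0 = 1·1 = 1.
  j = 1: C(8,1)·(4)^1 = 8·4 = 32.
  j = 2: C(8,2)·(4)^2 = 28·16 = 448.
  V_q(n, t) = 1 + 32 + 448 = 481.
Step 2: q^n = 5^8 = 390625.
Step 3: Hamming bound ⌊q^n / V_q(n,t)⌋ = ⌊390625/481⌋ = 812.
Step 4: Compare |C| = 490 to 812: satisfied.
The claimed |C| lies below the Hamming bound.


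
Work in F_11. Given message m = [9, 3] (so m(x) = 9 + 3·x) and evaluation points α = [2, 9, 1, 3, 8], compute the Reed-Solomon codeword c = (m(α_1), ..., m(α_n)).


c = [4, 3, 1, 7, 0]

Message polynomial: m(x) = 9 + 3·x (mod 11).
For each evaluation point α_i, compute m(α_i) mod 11:
  α_1 = 2: Horner steps 3 → 4, so m(2) = 4.
  α_2 = 9: Horner steps 3 → 3, so m(9) = 3.
  α_3 = 1: Horner steps 3 → 1, so m(1) = 1.
  α_4 = 3: Horner steps 3 → 7, so m(3) = 7.
  α_5 = 8: Horner steps 3 → 0, so m(8) = 0.
Codeword c = [4, 3, 1, 7, 0] ∈ F_11^5.


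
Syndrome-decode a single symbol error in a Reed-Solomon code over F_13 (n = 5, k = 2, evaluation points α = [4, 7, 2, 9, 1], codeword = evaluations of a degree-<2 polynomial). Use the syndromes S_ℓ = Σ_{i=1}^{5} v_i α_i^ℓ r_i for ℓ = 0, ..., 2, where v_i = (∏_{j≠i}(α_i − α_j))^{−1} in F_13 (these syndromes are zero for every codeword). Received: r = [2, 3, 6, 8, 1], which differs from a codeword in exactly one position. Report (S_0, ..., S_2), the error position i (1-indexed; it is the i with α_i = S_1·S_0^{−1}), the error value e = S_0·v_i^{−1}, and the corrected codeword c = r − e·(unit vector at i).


S = (6, 12, 11), error at position 3, error magnitude e = 9, c = [2, 3, 10, 8, 1].

Step 1: column multipliers v_i = (∏_{j≠i}(α_i − α_j))^{−1} mod 13.
  i = 1 (α = 4): (4−7)(4−2)(4−9)(4−1) = (−3)·2·(−5)·3 = 90 ≡ 12, so v_1 = 12^{−1} = 12 (mod 13).
  i = 2 (α = 7): (7−4)(7−2)(7−9)(7−1) = 3·5·(−2)·6 = −180 ≡ 2, so v_2 = 2^{−1} = 7 (mod 13).
  i = 3 (α = 2): (2−4)(2−7)(2−9)(2−1) = (−2)·(−5)·(−7)·1 = −70 ≡ 8, so v_3 = 8^{−1} = 5 (mod 13).
  i = 4 (α = 9): (9−4)(9−7)(9−2)(9−1) = 5·2·7·8 = 560 ≡ 1, so v_4 = 1^{−1} = 1 (mod 13).
  i = 5 (α = 1): (1−4)(1−7)(1−2)(1−9) = (−3)·(−6)·(−1)·(−8) = 144 ≡ 1, so v_5 = 1^{−1} = 1 (mod 13).
  v = [12, 7, 5, 1, 1].
Step 2: syndromes of r = [2, 3, 6, 8, 1] (all sums mod 13).
  S_0 = Σ v_i r_i = 12·2 + 7·3 + 5·6 + 1·8 + 1·1 = 84 ≡ 6.
  S_1 = Σ v_i α_i r_i = 12·4·2 + 7·7·3 + 5·2·6 + 1·9·8 + 1·1·1 = 376 ≡ 12.
  α_i^2 mod 13 = [3, 10, 4, 3, 1].
  S_2 = Σ v_i α_i^2 r_i = 12·3·2 + 7·10·3 + 5·4·6 + 1·3·8 + 1·1·1 = 427 ≡ 11.
  S = (6, 12, 11) ≠ 0, so r is not a codeword (an error is present).
Step 3: locate the error. For a single error e at position i, S_ℓ = v_i·e·α_i^ℓ, so α_err = S_1/S_0.
  S_0^{−1} = 6^{−1} = 11 (mod 13), so α_err = 12·11 = 132 ≡ 2 = α_3. Error position i = 3.
  Consistency check: S_2/S_1 = 11·12 = 132 ≡ 2 = α_err ✓ (single-error assumption holds).
Step 4: error magnitude e = S_0/v_3 = S_0·∏_{j≠3}(α_3 − α_j) = 6·8 = 48 ≡ 9 (mod 13).
Step 5: correct position 3: c_3 = r_3 − e = 6 − 9 ≡ 10 (mod 13). Hence c = [2, 3, 10, 8, 1].
  Check: interpolating c through the α_i gives m(x) = 5 + 9·x (degree < 2) with m(α_i) = c_i for every i, so c is indeed a codeword.
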